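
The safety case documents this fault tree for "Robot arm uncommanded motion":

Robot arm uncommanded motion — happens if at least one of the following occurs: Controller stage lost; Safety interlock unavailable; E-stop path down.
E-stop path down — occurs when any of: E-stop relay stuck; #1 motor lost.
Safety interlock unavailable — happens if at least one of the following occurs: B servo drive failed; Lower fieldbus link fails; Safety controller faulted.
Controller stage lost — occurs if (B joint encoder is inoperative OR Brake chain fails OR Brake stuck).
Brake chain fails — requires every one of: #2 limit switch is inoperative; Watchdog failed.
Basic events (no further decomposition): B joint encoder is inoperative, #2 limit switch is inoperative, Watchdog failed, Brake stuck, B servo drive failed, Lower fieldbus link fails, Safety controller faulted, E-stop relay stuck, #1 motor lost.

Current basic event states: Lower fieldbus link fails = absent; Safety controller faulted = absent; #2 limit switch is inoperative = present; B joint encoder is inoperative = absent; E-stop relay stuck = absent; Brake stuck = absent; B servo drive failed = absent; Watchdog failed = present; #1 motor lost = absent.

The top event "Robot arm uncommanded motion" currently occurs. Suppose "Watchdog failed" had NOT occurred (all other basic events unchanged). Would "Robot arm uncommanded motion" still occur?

No

Counterfactual: set "Watchdog failed" to not occurred.
Brake chain fails [AND]: #2 limit switch is inoperative=occurs, Watchdog failed=not → not all inputs occur → does not occur.
Controller stage lost [OR]: B joint encoder is inoperative=not, Brake chain fails=not, Brake stuck=not → no input occurs → does not occur.
Safety interlock unavailable [OR]: B servo drive failed=not, Lower fieldbus link fails=not, Safety controller faulted=not → no input occurs → does not occur.
E-stop path down [OR]: E-stop relay stuck=not, #1 motor lost=not → no input occurs → does not occur.
Robot arm uncommanded motion [OR]: Controller stage lost=not, Safety interlock unavailable=not, E-stop path down=not → no input occurs → does not occur.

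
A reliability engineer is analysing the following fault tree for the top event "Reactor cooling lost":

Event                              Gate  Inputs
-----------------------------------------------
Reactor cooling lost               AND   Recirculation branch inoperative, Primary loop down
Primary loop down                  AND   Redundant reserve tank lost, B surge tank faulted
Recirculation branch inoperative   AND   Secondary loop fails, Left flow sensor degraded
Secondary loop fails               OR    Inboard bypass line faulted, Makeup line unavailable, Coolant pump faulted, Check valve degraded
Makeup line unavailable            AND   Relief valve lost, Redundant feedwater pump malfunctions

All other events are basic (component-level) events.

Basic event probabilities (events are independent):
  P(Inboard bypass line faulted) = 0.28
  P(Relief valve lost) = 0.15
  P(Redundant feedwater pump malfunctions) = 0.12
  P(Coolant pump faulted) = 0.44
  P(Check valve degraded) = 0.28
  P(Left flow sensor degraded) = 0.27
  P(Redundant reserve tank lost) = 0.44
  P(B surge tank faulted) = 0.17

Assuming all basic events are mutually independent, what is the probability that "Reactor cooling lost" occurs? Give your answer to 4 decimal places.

0.0144

P(Makeup line unavailable) [AND] = 0.15 × 0.12 = 0.018000
P(Secondary loop fails) [OR] = 1 − (1−0.28) × (1−0.018000) × (1−0.44) × (1−0.28) = 0.714921
P(Recirculation branch inoperative) [AND] = 0.714921 × 0.27 = 0.193029
P(Primary loop down) [AND] = 0.44 × 0.17 = 0.074800
P(Reactor cooling lost) [AND] = 0.193029 × 0.074800 = 0.014439
Rounded to 4 decimal places: P(Reactor cooling lost) ≈ 0.0144.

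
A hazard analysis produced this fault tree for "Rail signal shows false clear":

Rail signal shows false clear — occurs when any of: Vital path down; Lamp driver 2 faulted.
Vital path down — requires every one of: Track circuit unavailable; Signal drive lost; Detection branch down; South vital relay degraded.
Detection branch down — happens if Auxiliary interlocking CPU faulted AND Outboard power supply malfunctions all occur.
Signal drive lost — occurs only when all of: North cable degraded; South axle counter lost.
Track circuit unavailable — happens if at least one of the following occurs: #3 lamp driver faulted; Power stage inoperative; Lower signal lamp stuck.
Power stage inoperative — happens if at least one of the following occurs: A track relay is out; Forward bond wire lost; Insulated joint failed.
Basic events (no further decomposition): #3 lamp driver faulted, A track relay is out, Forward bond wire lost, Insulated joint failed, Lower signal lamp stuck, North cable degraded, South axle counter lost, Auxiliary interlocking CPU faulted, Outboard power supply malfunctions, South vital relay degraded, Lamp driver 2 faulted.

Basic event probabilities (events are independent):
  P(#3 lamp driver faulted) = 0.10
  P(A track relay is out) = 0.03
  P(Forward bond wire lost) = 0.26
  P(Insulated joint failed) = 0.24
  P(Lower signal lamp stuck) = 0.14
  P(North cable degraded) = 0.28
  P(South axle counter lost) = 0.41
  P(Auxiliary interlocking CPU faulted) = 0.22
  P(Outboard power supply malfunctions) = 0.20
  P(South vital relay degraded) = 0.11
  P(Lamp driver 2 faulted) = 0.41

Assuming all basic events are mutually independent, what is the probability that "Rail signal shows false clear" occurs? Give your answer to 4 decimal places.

P(Power stage inoperative) [OR] = 1 − (1−0.03) × (1−0.26) × (1−0.24) = 0.454472
P(Track circuit unavailable) [OR] = 1 − (1−0.10) × (1−0.454472) × (1−0.14) = 0.577761
P(Signal drive lost) [AND] = 0.28 × 0.41 = 0.114800
P(Detection branch down) [AND] = 0.22 × 0.20 = 0.044000
P(Vital path down) [AND] = 0.577761 × 0.114800 × 0.044000 × 0.11 = 0.000321
P(Rail signal shows false clear) [OR] = 1 − (1−0.000321) × (1−0.41) = 0.410189
Rounded to 4 decimal places: P(Rail signal shows false clear) ≈ 0.4102.

0.4102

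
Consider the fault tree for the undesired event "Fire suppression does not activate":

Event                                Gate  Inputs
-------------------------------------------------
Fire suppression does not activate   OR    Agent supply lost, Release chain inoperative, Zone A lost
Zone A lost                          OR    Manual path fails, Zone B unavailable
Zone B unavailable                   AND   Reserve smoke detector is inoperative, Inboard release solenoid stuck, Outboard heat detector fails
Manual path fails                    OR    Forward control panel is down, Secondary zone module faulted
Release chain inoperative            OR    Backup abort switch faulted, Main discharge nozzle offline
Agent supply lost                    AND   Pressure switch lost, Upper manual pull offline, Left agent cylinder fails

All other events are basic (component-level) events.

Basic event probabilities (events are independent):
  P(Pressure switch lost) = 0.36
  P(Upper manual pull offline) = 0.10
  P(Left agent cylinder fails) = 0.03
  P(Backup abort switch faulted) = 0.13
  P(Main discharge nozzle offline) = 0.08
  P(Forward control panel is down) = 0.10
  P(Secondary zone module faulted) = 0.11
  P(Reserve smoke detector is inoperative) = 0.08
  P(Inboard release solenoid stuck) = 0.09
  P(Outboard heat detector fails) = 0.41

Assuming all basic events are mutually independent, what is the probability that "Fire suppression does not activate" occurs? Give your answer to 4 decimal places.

0.3615

P(Agent supply lost) [AND] = 0.36 × 0.10 × 0.03 = 0.001080
P(Release chain inoperative) [OR] = 1 − (1−0.13) × (1−0.08) = 0.199600
P(Manual path fails) [OR] = 1 − (1−0.10) × (1−0.11) = 0.199000
P(Zone B unavailable) [AND] = 0.08 × 0.09 × 0.41 = 0.002952
P(Zone A lost) [OR] = 1 − (1−0.199000) × (1−0.002952) = 0.201365
P(Fire suppression does not activate) [OR] = 1 − (1−0.001080) × (1−0.199600) × (1−0.201365) = 0.361463
Rounded to 4 decimal places: P(Fire suppression does not activate) ≈ 0.3615.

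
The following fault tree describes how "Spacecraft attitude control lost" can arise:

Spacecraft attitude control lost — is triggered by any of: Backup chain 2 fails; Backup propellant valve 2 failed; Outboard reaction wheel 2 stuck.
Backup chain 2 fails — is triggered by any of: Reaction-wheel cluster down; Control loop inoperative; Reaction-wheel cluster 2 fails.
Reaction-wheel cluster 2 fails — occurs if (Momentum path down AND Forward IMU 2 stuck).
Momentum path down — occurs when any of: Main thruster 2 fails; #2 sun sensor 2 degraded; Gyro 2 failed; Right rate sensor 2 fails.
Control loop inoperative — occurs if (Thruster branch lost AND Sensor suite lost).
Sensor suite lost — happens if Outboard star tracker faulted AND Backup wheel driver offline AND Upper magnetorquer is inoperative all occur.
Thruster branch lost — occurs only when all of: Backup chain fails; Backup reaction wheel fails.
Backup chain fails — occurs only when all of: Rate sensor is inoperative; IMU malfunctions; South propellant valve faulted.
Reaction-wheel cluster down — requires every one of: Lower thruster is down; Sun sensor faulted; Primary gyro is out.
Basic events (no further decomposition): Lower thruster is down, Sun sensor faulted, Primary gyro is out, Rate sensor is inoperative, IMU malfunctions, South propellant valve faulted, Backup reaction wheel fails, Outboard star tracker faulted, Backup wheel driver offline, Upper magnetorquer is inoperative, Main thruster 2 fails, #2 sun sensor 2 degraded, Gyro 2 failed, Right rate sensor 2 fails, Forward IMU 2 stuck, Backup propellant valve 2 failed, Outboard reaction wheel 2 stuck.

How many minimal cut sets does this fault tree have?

8

Reaction-wheel cluster down [AND]: one cut set from each child combined → 1 × 1 × 1 = 1 cut set(s).
Backup chain fails [AND]: one cut set from each child combined → 1 × 1 × 1 = 1 cut set(s).
Thruster branch lost [AND]: one cut set from each child combined → 1 × 1 = 1 cut set(s).
Sensor suite lost [AND]: one cut set from each child combined → 1 × 1 × 1 = 1 cut set(s).
Control loop inoperative [AND]: one cut set from each child combined → 1 × 1 = 1 cut set(s).
Momentum path down [OR]: union of children's cut sets → 4 cut set(s).
Reaction-wheel cluster 2 fails [AND]: one cut set from each child combined → 4 × 1 = 4 cut set(s).
Backup chain 2 fails [OR]: union of children's cut sets → 6 cut set(s).
Spacecraft attitude control lost [OR]: union of children's cut sets → 8 cut set(s).
Minimal cut sets: {Lower thruster is down, Primary gyro is out, Sun sensor faulted}; {Backup reaction wheel fails, Backup wheel driver offline, IMU malfunctions, Outboard star tracker faulted, Rate sensor is inoperative, South propellant valve faulted, Upper magnetorquer is inoperative}; {Forward IMU 2 stuck, Main thruster 2 fails}; {#2 sun sensor 2 degraded, Forward IMU 2 stuck}; {Forward IMU 2 stuck, Gyro 2 failed}; {Forward IMU 2 stuck, Right rate sensor 2 fails}; {Backup propellant valve 2 failed}; {Outboard reaction wheel 2 stuck}.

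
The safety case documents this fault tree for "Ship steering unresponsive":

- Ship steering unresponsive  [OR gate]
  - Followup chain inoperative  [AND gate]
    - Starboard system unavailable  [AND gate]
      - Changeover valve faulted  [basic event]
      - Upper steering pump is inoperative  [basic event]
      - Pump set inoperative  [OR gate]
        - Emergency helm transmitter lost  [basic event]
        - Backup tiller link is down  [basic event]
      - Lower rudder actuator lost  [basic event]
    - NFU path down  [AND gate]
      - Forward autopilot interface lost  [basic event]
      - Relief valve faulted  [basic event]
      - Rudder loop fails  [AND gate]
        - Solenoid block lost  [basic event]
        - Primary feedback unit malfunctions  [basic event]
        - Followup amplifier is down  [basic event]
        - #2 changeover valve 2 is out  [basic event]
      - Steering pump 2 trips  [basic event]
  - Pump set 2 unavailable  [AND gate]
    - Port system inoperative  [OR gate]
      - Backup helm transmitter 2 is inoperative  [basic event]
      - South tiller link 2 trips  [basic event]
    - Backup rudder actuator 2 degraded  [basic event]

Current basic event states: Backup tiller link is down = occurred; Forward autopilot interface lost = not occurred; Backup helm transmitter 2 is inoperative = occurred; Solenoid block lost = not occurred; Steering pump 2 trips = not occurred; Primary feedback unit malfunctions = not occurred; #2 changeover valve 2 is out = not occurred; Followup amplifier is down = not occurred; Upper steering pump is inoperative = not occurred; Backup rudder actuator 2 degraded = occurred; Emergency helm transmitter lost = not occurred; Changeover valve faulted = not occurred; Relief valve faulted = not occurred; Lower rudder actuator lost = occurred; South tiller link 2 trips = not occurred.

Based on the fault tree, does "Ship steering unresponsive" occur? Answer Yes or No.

Pump set inoperative [OR]: Emergency helm transmitter lost=not, Backup tiller link is down=occurs → at least one input occurs → occurs.
Starboard system unavailable [AND]: Changeover valve faulted=not, Upper steering pump is inoperative=not, Pump set inoperative=occurs, Lower rudder actuator lost=occurs → not all inputs occur → does not occur.
Rudder loop fails [AND]: Solenoid block lost=not, Primary feedback unit malfunctions=not, Followup amplifier is down=not, #2 changeover valve 2 is out=not → not all inputs occur → does not occur.
NFU path down [AND]: Forward autopilot interface lost=not, Relief valve faulted=not, Rudder loop fails=not, Steering pump 2 trips=not → not all inputs occur → does not occur.
Followup chain inoperative [AND]: Starboard system unavailable=not, NFU path down=not → not all inputs occur → does not occur.
Port system inoperative [OR]: Backup helm transmitter 2 is inoperative=occurs, South tiller link 2 trips=not → at least one input occurs → occurs.
Pump set 2 unavailable [AND]: Port system inoperative=occurs, Backup rudder actuator 2 degraded=occurs → all inputs occur → occurs.
Ship steering unresponsive [OR]: Followup chain inoperative=not, Pump set 2 unavailable=occurs → at least one input occurs → occurs.

Yes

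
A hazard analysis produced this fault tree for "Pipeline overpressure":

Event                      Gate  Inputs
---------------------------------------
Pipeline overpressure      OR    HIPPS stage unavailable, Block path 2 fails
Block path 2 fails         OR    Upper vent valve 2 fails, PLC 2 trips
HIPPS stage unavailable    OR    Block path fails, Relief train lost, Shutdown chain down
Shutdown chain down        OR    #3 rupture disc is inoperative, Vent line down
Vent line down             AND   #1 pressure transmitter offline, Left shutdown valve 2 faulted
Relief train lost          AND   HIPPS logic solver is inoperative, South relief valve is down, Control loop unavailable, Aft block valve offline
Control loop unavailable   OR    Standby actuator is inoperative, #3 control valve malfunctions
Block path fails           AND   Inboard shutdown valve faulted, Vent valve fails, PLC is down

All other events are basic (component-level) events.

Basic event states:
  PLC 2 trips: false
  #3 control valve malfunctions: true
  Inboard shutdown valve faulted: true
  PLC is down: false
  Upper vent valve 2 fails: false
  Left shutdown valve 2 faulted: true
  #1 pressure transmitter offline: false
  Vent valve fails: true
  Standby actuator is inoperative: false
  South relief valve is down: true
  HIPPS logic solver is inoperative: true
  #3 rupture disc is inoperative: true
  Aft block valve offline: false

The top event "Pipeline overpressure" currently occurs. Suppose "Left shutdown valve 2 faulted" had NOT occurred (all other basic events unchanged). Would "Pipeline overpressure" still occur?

Counterfactual: set "Left shutdown valve 2 faulted" to not occurred.
Block path fails [AND]: Inboard shutdown valve faulted=occurs, Vent valve fails=occurs, PLC is down=not → not all inputs occur → does not occur.
Control loop unavailable [OR]: Standby actuator is inoperative=not, #3 control valve malfunctions=occurs → at least one input occurs → occurs.
Relief train lost [AND]: HIPPS logic solver is inoperative=occurs, South relief valve is down=occurs, Control loop unavailable=occurs, Aft block valve offline=not → not all inputs occur → does not occur.
Vent line down [AND]: #1 pressure transmitter offline=not, Left shutdown valve 2 faulted=not → not all inputs occur → does not occur.
Shutdown chain down [OR]: #3 rupture disc is inoperative=occurs, Vent line down=not → at least one input occurs → occurs.
HIPPS stage unavailable [OR]: Block path fails=not, Relief train lost=not, Shutdown chain down=occurs → at least one input occurs → occurs.
Block path 2 fails [OR]: Upper vent valve 2 fails=not, PLC 2 trips=not → no input occurs → does not occur.
Pipeline overpressure [OR]: HIPPS stage unavailable=occurs, Block path 2 fails=not → at least one input occurs → occurs.

Yes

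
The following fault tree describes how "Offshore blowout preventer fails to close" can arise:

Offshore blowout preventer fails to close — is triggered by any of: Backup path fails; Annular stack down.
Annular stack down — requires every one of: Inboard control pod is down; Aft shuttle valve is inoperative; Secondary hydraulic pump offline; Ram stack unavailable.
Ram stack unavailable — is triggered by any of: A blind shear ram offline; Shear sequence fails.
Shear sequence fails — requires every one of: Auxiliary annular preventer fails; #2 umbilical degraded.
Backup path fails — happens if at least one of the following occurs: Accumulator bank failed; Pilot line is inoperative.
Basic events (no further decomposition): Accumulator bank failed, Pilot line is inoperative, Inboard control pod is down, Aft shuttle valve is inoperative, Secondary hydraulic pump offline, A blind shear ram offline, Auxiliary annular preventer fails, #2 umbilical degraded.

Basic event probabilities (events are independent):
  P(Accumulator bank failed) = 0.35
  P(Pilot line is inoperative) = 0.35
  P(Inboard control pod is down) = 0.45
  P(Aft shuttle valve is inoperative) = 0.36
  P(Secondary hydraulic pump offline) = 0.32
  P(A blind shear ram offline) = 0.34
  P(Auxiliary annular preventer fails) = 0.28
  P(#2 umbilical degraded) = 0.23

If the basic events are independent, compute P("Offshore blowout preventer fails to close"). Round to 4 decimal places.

0.5859

P(Backup path fails) [OR] = 1 − (1−0.35) × (1−0.35) = 0.577500
P(Shear sequence fails) [AND] = 0.28 × 0.23 = 0.064400
P(Ram stack unavailable) [OR] = 1 − (1−0.34) × (1−0.064400) = 0.382504
P(Annular stack down) [AND] = 0.45 × 0.36 × 0.32 × 0.382504 = 0.019829
P(Offshore blowout preventer fails to close) [OR] = 1 − (1−0.577500) × (1−0.019829) = 0.585878
Rounded to 4 decimal places: P(Offshore blowout preventer fails to close) ≈ 0.5859.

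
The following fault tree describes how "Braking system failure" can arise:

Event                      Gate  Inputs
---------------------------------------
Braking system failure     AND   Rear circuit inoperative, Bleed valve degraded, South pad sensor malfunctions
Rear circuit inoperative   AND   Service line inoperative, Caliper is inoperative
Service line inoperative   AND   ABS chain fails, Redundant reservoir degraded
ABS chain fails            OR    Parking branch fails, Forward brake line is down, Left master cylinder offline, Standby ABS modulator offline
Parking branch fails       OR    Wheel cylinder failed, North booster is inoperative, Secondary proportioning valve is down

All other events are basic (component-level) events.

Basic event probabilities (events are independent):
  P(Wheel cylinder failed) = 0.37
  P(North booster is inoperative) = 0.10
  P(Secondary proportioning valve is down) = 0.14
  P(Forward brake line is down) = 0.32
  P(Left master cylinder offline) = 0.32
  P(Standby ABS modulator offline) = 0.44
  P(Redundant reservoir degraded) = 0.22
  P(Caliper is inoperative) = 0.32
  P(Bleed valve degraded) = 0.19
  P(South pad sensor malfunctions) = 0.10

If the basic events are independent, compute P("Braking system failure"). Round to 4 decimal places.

0.0012

P(Parking branch fails) [OR] = 1 − (1−0.37) × (1−0.10) × (1−0.14) = 0.512380
P(ABS chain fails) [OR] = 1 − (1−0.512380) × (1−0.32) × (1−0.32) × (1−0.44) = 0.873734
P(Service line inoperative) [AND] = 0.873734 × 0.22 = 0.192221
P(Rear circuit inoperative) [AND] = 0.192221 × 0.32 = 0.061511
P(Braking system failure) [AND] = 0.061511 × 0.19 × 0.10 = 0.001169
Rounded to 4 decimal places: P(Braking system failure) ≈ 0.0012.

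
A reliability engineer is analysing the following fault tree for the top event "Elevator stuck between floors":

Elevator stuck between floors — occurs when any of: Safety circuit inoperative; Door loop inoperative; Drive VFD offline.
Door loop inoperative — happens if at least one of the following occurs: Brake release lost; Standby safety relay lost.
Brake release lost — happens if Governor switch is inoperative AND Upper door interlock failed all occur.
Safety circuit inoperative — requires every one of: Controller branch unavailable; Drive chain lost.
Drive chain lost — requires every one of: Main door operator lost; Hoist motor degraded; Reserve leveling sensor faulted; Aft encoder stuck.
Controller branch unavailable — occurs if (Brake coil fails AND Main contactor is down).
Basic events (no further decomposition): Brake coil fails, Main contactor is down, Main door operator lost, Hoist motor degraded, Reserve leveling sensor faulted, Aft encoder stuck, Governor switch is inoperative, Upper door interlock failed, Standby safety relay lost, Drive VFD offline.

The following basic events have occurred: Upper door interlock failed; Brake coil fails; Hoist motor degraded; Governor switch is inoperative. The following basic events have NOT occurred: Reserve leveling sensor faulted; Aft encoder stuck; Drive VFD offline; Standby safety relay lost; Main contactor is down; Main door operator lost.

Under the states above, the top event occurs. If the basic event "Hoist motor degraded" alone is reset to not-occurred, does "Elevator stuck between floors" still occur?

Yes

Counterfactual: set "Hoist motor degraded" to not occurred.
Controller branch unavailable [AND]: Brake coil fails=occurs, Main contactor is down=not → not all inputs occur → does not occur.
Drive chain lost [AND]: Main door operator lost=not, Hoist motor degraded=not, Reserve leveling sensor faulted=not, Aft encoder stuck=not → not all inputs occur → does not occur.
Safety circuit inoperative [AND]: Controller branch unavailable=not, Drive chain lost=not → not all inputs occur → does not occur.
Brake release lost [AND]: Governor switch is inoperative=occurs, Upper door interlock failed=occurs → all inputs occur → occurs.
Door loop inoperative [OR]: Brake release lost=occurs, Standby safety relay lost=not → at least one input occurs → occurs.
Elevator stuck between floors [OR]: Safety circuit inoperative=not, Door loop inoperative=occurs, Drive VFD offline=not → at least one input occurs → occurs.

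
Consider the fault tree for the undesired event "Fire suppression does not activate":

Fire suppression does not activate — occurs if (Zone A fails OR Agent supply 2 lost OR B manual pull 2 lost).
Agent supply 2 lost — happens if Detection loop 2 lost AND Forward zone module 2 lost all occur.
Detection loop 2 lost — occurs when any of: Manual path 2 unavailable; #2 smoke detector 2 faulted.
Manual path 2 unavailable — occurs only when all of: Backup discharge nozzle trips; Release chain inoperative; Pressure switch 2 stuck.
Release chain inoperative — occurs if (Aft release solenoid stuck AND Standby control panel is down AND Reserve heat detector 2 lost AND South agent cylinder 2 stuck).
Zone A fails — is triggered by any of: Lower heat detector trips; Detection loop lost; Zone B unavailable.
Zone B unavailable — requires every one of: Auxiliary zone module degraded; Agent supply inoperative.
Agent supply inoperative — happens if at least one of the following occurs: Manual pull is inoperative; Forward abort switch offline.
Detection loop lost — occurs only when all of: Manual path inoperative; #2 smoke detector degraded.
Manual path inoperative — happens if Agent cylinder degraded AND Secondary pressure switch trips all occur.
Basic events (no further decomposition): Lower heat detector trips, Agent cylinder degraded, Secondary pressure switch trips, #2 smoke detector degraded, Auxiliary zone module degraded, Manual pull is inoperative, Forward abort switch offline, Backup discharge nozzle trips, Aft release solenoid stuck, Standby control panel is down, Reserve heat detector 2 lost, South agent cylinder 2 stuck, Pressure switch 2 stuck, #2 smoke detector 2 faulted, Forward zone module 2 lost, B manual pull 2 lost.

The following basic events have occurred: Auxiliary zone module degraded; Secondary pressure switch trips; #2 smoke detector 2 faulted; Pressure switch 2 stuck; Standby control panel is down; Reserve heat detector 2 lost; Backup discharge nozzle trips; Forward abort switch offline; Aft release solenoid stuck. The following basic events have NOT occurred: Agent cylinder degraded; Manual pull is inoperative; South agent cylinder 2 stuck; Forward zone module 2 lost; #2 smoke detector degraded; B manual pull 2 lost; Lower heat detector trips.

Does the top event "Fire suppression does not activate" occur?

Yes

Manual path inoperative [AND]: Agent cylinder degraded=not, Secondary pressure switch trips=occurs → not all inputs occur → does not occur.
Detection loop lost [AND]: Manual path inoperative=not, #2 smoke detector degraded=not → not all inputs occur → does not occur.
Agent supply inoperative [OR]: Manual pull is inoperative=not, Forward abort switch offline=occurs → at least one input occurs → occurs.
Zone B unavailable [AND]: Auxiliary zone module degraded=occurs, Agent supply inoperative=occurs → all inputs occur → occurs.
Zone A fails [OR]: Lower heat detector trips=not, Detection loop lost=not, Zone B unavailable=occurs → at least one input occurs → occurs.
Release chain inoperative [AND]: Aft release solenoid stuck=occurs, Standby control panel is down=occurs, Reserve heat detector 2 lost=occurs, South agent cylinder 2 stuck=not → not all inputs occur → does not occur.
Manual path 2 unavailable [AND]: Backup discharge nozzle trips=occurs, Release chain inoperative=not, Pressure switch 2 stuck=occurs → not all inputs occur → does not occur.
Detection loop 2 lost [OR]: Manual path 2 unavailable=not, #2 smoke detector 2 faulted=occurs → at least one input occurs → occurs.
Agent supply 2 lost [AND]: Detection loop 2 lost=occurs, Forward zone module 2 lost=not → not all inputs occur → does not occur.
Fire suppression does not activate [OR]: Zone A fails=occurs, Agent supply 2 lost=not, B manual pull 2 lost=not → at least one input occurs → occurs.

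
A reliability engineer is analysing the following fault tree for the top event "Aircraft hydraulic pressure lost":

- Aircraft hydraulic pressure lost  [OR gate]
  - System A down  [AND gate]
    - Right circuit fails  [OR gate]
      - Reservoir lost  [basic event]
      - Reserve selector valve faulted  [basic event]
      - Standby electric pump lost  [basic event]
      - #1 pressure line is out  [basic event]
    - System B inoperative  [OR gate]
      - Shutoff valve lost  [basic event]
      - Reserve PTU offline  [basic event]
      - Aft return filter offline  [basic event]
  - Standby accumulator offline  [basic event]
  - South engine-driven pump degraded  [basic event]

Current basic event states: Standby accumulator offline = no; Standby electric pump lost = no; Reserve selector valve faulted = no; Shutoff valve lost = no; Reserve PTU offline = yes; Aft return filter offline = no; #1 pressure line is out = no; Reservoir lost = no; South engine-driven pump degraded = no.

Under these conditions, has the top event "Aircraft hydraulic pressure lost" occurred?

Right circuit fails [OR]: Reservoir lost=not, Reserve selector valve faulted=not, Standby electric pump lost=not, #1 pressure line is out=not → no input occurs → does not occur.
System B inoperative [OR]: Shutoff valve lost=not, Reserve PTU offline=occurs, Aft return filter offline=not → at least one input occurs → occurs.
System A down [AND]: Right circuit fails=not, System B inoperative=occurs → not all inputs occur → does not occur.
Aircraft hydraulic pressure lost [OR]: System A down=not, Standby accumulator offline=not, South engine-driven pump degraded=not → no input occurs → does not occur.

No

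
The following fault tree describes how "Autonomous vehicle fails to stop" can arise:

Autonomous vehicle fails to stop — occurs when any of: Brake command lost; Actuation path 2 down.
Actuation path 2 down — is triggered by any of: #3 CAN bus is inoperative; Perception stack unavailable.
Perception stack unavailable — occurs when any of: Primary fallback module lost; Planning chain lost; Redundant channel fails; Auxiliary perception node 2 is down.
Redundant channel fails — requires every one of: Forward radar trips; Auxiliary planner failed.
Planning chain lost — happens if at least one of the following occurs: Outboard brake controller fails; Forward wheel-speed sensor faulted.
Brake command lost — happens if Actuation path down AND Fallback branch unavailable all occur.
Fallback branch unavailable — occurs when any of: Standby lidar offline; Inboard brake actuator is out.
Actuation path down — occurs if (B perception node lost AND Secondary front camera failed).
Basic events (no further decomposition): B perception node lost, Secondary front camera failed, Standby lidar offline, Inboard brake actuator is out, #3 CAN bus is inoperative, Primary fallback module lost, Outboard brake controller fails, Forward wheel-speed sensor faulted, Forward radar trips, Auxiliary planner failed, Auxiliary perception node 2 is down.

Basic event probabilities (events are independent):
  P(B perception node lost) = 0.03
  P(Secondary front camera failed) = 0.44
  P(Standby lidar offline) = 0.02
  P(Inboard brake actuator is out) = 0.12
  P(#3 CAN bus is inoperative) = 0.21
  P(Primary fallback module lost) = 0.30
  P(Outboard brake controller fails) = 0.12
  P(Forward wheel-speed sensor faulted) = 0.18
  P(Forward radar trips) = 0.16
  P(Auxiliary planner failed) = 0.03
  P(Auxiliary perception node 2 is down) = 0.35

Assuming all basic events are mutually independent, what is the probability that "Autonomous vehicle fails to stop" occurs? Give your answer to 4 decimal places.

P(Actuation path down) [AND] = 0.03 × 0.44 = 0.013200
P(Fallback branch unavailable) [OR] = 1 − (1−0.02) × (1−0.12) = 0.137600
P(Brake command lost) [AND] = 0.013200 × 0.137600 = 0.001816
P(Planning chain lost) [OR] = 1 − (1−0.12) × (1−0.18) = 0.278400
P(Redundant channel fails) [AND] = 0.16 × 0.03 = 0.004800
P(Perception stack unavailable) [OR] = 1 − (1−0.30) × (1−0.278400) × (1−0.004800) × (1−0.35) = 0.673248
P(Actuation path 2 down) [OR] = 1 − (1−0.21) × (1−0.673248) = 0.741866
P(Autonomous vehicle fails to stop) [OR] = 1 − (1−0.001816) × (1−0.741866) = 0.742335
Rounded to 4 decimal places: P(Autonomous vehicle fails to stop) ≈ 0.7423.

0.7423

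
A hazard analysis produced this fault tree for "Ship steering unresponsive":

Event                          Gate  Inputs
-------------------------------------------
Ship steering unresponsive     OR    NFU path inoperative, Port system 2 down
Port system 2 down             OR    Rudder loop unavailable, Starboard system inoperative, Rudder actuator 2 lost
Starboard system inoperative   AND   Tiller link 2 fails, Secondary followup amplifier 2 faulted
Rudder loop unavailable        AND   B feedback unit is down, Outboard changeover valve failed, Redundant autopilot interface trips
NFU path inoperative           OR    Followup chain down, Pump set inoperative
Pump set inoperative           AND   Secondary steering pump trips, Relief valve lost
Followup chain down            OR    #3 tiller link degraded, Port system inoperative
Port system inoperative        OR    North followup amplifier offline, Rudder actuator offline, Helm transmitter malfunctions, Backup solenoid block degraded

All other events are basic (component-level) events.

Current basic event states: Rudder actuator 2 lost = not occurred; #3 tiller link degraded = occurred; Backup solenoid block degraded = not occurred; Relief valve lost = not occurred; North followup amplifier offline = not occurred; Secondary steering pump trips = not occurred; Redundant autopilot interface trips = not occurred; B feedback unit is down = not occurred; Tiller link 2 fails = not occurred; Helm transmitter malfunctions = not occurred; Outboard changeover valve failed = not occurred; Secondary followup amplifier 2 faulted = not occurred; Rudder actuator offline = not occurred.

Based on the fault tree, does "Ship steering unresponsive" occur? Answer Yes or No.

Yes

Port system inoperative [OR]: North followup amplifier offline=not, Rudder actuator offline=not, Helm transmitter malfunctions=not, Backup solenoid block degraded=not → no input occurs → does not occur.
Followup chain down [OR]: #3 tiller link degraded=occurs, Port system inoperative=not → at least one input occurs → occurs.
Pump set inoperative [AND]: Secondary steering pump trips=not, Relief valve lost=not → not all inputs occur → does not occur.
NFU path inoperative [OR]: Followup chain down=occurs, Pump set inoperative=not → at least one input occurs → occurs.
Rudder loop unavailable [AND]: B feedback unit is down=not, Outboard changeover valve failed=not, Redundant autopilot interface trips=not → not all inputs occur → does not occur.
Starboard system inoperative [AND]: Tiller link 2 fails=not, Secondary followup amplifier 2 faulted=not → not all inputs occur → does not occur.
Port system 2 down [OR]: Rudder loop unavailable=not, Starboard system inoperative=not, Rudder actuator 2 lost=not → no input occurs → does not occur.
Ship steering unresponsive [OR]: NFU path inoperative=occurs, Port system 2 down=not → at least one input occurs → occurs.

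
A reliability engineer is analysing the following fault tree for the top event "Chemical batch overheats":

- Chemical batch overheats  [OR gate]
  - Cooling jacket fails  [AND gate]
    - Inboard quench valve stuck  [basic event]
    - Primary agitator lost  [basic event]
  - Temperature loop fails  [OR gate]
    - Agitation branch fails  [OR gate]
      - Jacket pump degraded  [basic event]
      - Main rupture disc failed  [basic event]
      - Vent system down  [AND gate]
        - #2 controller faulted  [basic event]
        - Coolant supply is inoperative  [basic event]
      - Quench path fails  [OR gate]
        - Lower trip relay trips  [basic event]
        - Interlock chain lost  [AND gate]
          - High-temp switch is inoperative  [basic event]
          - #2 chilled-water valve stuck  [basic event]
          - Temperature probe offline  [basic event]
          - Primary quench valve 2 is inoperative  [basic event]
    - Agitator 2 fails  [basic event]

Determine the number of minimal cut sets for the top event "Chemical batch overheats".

Cooling jacket fails [AND]: one cut set from each child combined → 1 × 1 = 1 cut set(s).
Vent system down [AND]: one cut set from each child combined → 1 × 1 = 1 cut set(s).
Interlock chain lost [AND]: one cut set from each child combined → 1 × 1 × 1 × 1 = 1 cut set(s).
Quench path fails [OR]: union of children's cut sets → 2 cut set(s).
Agitation branch fails [OR]: union of children's cut sets → 5 cut set(s).
Temperature loop fails [OR]: union of children's cut sets → 6 cut set(s).
Chemical batch overheats [OR]: union of children's cut sets → 7 cut set(s).
Minimal cut sets: {Inboard quench valve stuck, Primary agitator lost}; {Jacket pump degraded}; {Main rupture disc failed}; {#2 controller faulted, Coolant supply is inoperative}; {Lower trip relay trips}; {#2 chilled-water valve stuck, High-temp switch is inoperative, Primary quench valve 2 is inoperative, Temperature probe offline}; {Agitator 2 fails}.

7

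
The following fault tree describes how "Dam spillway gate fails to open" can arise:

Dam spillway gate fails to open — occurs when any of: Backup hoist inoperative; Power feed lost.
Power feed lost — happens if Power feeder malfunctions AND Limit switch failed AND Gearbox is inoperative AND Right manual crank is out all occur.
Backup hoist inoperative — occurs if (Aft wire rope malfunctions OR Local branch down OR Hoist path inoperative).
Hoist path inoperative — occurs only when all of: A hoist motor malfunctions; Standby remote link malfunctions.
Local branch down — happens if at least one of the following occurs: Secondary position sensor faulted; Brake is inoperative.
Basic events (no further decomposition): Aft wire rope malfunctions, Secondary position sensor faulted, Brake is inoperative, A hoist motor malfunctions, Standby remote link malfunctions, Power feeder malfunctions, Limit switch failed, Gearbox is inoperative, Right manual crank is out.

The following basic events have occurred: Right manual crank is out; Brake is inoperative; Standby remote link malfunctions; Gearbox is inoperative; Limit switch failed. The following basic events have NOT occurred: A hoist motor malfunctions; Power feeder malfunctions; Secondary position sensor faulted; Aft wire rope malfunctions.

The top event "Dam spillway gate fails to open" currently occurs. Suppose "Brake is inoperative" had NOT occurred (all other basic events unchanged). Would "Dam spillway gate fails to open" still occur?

No

Counterfactual: set "Brake is inoperative" to not occurred.
Local branch down [OR]: Secondary position sensor faulted=not, Brake is inoperative=not → no input occurs → does not occur.
Hoist path inoperative [AND]: A hoist motor malfunctions=not, Standby remote link malfunctions=occurs → not all inputs occur → does not occur.
Backup hoist inoperative [OR]: Aft wire rope malfunctions=not, Local branch down=not, Hoist path inoperative=not → no input occurs → does not occur.
Power feed lost [AND]: Power feeder malfunctions=not, Limit switch failed=occurs, Gearbox is inoperative=occurs, Right manual crank is out=occurs → not all inputs occur → does not occur.
Dam spillway gate fails to open [OR]: Backup hoist inoperative=not, Power feed lost=not → no input occurs → does not occur.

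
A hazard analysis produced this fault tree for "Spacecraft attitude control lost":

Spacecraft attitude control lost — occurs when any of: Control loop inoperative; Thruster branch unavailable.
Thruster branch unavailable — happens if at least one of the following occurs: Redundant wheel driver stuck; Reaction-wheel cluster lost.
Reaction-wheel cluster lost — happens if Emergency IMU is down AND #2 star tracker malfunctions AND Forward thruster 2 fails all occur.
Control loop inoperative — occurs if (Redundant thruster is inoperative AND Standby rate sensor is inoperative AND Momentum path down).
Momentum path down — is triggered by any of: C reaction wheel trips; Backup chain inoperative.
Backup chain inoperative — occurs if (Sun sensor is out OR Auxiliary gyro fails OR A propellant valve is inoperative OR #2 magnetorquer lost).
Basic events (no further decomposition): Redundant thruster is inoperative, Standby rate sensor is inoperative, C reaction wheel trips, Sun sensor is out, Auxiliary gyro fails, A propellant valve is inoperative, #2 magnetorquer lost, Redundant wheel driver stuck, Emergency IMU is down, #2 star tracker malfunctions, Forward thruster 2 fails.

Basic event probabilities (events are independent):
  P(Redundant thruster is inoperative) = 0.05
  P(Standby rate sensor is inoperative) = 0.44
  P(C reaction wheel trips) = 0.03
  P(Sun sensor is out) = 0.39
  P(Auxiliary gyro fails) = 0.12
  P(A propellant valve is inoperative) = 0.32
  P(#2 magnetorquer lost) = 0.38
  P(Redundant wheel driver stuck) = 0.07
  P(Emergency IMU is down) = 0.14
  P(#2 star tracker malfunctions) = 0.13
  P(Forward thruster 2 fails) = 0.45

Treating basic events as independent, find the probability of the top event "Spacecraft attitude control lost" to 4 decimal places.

0.0935

P(Backup chain inoperative) [OR] = 1 − (1−0.39) × (1−0.12) × (1−0.32) × (1−0.38) = 0.773685
P(Momentum path down) [OR] = 1 − (1−0.03) × (1−0.773685) = 0.780474
P(Control loop inoperative) [AND] = 0.05 × 0.44 × 0.780474 = 0.017170
P(Reaction-wheel cluster lost) [AND] = 0.14 × 0.13 × 0.45 = 0.008190
P(Thruster branch unavailable) [OR] = 1 − (1−0.07) × (1−0.008190) = 0.077617
P(Spacecraft attitude control lost) [OR] = 1 − (1−0.017170) × (1−0.077617) = 0.093454
Rounded to 4 decimal places: P(Spacecraft attitude control lost) ≈ 0.0935.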